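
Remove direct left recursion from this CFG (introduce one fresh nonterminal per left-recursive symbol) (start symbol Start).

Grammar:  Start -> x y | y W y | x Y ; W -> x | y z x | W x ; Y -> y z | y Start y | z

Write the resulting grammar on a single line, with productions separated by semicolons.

Start -> x y | y W y | x Y; W -> x W1 | y z x W1; Y -> y z | y Start y | z; W1 -> x W1 | epsilon

W is directly left-recursive.
For W: α = {x}, β = {x, y z x}. Rewrite as W → β W1 and W1 → α W1 | ε.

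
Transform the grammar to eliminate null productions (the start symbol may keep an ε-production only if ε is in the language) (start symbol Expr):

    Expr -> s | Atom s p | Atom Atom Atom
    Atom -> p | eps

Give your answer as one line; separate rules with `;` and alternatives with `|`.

The nullable symbols are {Atom, Expr}.
ε ∈ L(G) since Expr is nullable, so keep Expr → ε.
Add the nullable-subset variants: Expr → Atom s p gives Atom s p | s p. Expr → Atom Atom Atom gives Atom Atom Atom | Atom Atom | Atom.

Expr -> s | Atom s p | s p | Atom Atom Atom | Atom Atom | Atom | ε; Atom -> p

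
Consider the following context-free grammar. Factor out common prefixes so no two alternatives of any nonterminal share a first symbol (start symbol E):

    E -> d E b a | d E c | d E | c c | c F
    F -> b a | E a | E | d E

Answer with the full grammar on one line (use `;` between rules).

E has alternatives sharing prefix 'd E': factor to E → d E E' with E' → b a | c | ε.
E has alternatives sharing prefix 'c': factor to E → c E'' with E'' → c | F.
F has alternatives sharing prefix 'E': factor to F → E F' with F' → a | ε.

E -> d E E' | c E''; F -> b a | d E | E F'; E' -> b a | c | ε; E'' -> c | F; F' -> a | ε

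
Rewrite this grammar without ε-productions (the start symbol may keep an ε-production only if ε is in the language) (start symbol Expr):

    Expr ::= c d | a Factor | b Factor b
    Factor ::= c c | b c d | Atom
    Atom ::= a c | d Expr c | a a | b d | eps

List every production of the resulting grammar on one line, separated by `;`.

Expr ::= c d | a Factor | a | b Factor b | b b; Factor ::= c c | b c d | Atom; Atom ::= a c | d Expr c | a a | b d

Nullable set = {Atom, Factor}.
ε ∉ L(G), so no ε-production is kept.
For each production, add variants omitting each subset of nullable occurrences: Expr → a Factor gives a Factor | a. Expr → b Factor b gives b Factor b | b b.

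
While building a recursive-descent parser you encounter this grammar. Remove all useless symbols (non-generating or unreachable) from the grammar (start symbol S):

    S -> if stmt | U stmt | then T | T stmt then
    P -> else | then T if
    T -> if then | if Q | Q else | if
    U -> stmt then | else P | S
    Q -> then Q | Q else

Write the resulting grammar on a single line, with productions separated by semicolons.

S -> if stmt | U stmt | then T | T stmt then; P -> else | then T if; T -> if then | if; U -> stmt then | else P | S

Generating nonterminals: {P, S, T, U}.
Reachable from S after that: {P, S, T, U}.
Removed useless symbols: {Q} and every production mentioning them.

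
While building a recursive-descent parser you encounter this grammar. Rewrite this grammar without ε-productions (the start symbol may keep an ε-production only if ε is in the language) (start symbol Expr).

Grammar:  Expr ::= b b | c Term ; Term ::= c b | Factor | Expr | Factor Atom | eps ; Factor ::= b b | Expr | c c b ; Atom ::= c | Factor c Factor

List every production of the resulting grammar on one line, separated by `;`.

Expr ::= b b | c Term | c; Term ::= c b | Factor | Expr | Factor Atom; Factor ::= b b | Expr | c c b; Atom ::= c | Factor c Factor

The nullable symbols are {Term}.
ε ∉ L(G), so no ε-production is kept.
For each production, add variants omitting each subset of nullable occurrences: Expr → c Term gives c Term | c.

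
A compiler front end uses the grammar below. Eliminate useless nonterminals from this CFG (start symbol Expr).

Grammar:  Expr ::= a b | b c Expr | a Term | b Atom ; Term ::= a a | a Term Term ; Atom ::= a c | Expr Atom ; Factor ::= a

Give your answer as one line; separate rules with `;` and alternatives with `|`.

Expr ::= a b | b c Expr | a Term | b Atom; Term ::= a a | a Term Term; Atom ::= a c | Expr Atom

Generating nonterminals: {Atom, Expr, Factor, Term}.
Reachable from Expr after that: {Atom, Expr, Term}.
Removed useless symbols: {Factor} and every production mentioning them.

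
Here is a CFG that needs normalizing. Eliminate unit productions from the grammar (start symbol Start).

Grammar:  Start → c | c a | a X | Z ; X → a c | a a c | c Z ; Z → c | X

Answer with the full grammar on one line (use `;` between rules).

Start → c | c a | a X | a c | a a c | c Z; X → a c | a a c | c Z; Z → c | a c | a a c | c Z

Unit pairs: Start ⇒* {X, Z}; Z ⇒* {X}.
Replace each nonterminal's rules with the union of the non-unit rules of every nonterminal it unit-derives.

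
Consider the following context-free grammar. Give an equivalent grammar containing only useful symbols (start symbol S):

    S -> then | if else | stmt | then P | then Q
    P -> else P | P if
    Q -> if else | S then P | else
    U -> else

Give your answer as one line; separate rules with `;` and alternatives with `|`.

S -> then | if else | stmt | then Q; Q -> if else | else

Generating nonterminals: {Q, S, U}.
Reachable from S after that: {Q, S}.
Removed useless symbols: {P, U} and every production mentioning them.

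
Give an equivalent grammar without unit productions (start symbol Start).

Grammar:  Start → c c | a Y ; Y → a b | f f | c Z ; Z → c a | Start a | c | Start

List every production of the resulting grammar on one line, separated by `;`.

Start → c c | a Y; Y → a b | f f | c Z; Z → c a | Start a | c | c c | a Y

Unit pairs: Z ⇒* {Start}.
For each unit pair (A, B), copy every non-unit production of B to A, then drop all unit productions.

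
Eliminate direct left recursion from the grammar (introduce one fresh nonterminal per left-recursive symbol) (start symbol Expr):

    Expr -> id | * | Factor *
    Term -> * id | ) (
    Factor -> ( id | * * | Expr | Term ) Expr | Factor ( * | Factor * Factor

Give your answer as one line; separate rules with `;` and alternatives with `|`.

Factor is directly left-recursive.
For Factor: α = {( *, * Factor}, β = {( id, * *, Expr, Term ) Expr}. Rewrite as Factor → β Factor1 and Factor1 → α Factor1 | ε.

Expr -> id | * | Factor *; Term -> * id | ) (; Factor -> ( id Factor1 | * * Factor1 | Expr Factor1 | Term ) Expr Factor1; Factor1 -> ( * Factor1 | * Factor Factor1 | eps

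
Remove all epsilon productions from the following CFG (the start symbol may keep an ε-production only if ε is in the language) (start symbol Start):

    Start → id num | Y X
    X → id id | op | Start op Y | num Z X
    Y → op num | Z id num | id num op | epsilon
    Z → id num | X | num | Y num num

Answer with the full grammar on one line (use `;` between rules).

Start → id num | Y X | X; X → id id | op | Start op Y | Start op | num Z X; Y → op num | Z id num | id num op; Z → id num | X | num | Y num num | num num

The nullable symbols are {Y}.
ε ∉ L(G), so no ε-production is kept.
Expand every rule over subsets of its nullable positions: Start → Y X gives Y X | X. X → Start op Y gives Start op Y | Start op. Z → Y num num gives Y num num | num num.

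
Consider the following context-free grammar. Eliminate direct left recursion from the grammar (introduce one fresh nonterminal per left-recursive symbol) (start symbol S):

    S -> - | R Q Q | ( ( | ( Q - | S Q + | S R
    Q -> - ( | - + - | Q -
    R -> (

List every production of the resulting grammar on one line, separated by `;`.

S -> - S' | R Q Q S' | ( ( S' | ( Q - S'; Q -> - ( Q' | - + - Q'; R -> (; S' -> Q + S' | R S' | ε; Q' -> - Q' | ε

Directly left-recursive nonterminals: S, Q.
For S: α = {Q +, R}, β = {-, R Q Q, ( (, ( Q -}. Rewrite as S → β S' and S' → α S' | ε.
For Q: α = {-}, β = {- (, - + -}. Rewrite as Q → β Q' and Q' → α Q' | ε.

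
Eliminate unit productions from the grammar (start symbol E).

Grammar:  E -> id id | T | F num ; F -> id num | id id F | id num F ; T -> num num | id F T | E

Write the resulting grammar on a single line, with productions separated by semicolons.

Unit pairs: E ⇒* {T}; T ⇒* {E}.
Replace each nonterminal's rules with the union of the non-unit rules of every nonterminal it unit-derives.

E -> id id | F num | num num | id F T; F -> id num | id id F | id num F; T -> id id | F num | num num | id F T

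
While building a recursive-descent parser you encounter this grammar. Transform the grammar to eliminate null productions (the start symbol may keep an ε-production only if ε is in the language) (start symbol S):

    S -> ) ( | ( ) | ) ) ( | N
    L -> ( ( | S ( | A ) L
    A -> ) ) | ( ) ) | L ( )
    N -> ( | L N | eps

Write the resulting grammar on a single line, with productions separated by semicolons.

Nullable set = {N, S}.
ε ∈ L(G) since S is nullable, so keep S → ε.
For each production, add variants omitting each subset of nullable occurrences: L → S ( gives S ( | (. N → L N gives L N | L.

S -> ) ( | ( ) | ) ) ( | N | ε; L -> ( ( | S ( | ( | A ) L; A -> ) ) | ( ) ) | L ( ); N -> ( | L N | L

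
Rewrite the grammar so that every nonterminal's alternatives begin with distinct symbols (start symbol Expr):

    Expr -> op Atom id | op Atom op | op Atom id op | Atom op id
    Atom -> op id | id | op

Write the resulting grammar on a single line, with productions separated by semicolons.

Expr has alternatives sharing prefix 'op Atom': factor to Expr → op Atom Expr1 with Expr1 → id | op | id op.
Atom has alternatives sharing prefix 'op': factor to Atom → op Atom1 with Atom1 → id | ε.
Expr1 has alternatives sharing prefix 'id': factor to Expr1 → id Expr11 with Expr11 → ε | op.

Expr -> Atom op id | op Atom Expr1; Atom -> id | op Atom1; Expr1 -> op | id Expr11; Atom1 -> id | eps; Expr11 -> eps | op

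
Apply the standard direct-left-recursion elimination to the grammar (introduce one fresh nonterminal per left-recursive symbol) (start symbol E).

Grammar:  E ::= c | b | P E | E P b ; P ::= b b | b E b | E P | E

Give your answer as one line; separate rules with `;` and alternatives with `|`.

Directly left-recursive nonterminal: E.
For E: α = {P b}, β = {c, b, P E}. Rewrite as E → β E' and E' → α E' | ε.

E ::= c E' | b E' | P E E'; P ::= b b | b E b | E P | E; E' ::= P b E' | epsilon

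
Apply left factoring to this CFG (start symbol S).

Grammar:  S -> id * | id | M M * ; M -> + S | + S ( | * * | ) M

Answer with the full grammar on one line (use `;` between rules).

S -> M M * | id S'; M -> * * | ) M | + S M'; S' -> * | eps; M' -> eps | (

S has alternatives sharing prefix 'id': factor to S → id S' with S' → * | ε.
M has alternatives sharing prefix '+ S': factor to M → + S M' with M' → ε | (.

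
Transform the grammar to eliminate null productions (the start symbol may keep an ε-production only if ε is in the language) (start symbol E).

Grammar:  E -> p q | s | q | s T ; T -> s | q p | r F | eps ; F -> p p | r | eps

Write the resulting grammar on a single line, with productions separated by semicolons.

E -> p q | s | q | s T; T -> s | q p | r F | r; F -> p p | r

The nullable symbols are {F, T}.
ε ∉ L(G), so no ε-production is kept.
Add the nullable-subset variants: T → r F gives r F | r.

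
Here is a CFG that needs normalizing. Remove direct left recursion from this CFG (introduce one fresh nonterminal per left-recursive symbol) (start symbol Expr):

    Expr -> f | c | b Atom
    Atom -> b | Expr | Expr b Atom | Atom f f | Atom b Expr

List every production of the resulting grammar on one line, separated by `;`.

Left recursion appears on Atom.
For Atom: α = {f f, b Expr}, β = {b, Expr, Expr b Atom}. Rewrite as Atom → β Atom1 and Atom1 → α Atom1 | ε.

Expr -> f | c | b Atom; Atom -> b Atom1 | Expr Atom1 | Expr b Atom Atom1; Atom1 -> f f Atom1 | b Expr Atom1 | ε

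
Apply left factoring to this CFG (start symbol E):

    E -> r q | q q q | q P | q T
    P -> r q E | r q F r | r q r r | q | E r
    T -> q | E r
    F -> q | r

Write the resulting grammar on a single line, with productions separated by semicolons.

E has alternatives sharing prefix 'q': factor to E → q E' with E' → q q | P | T.
P has alternatives sharing prefix 'r q': factor to P → r q P' with P' → E | F r | r r.

E -> r q | q E'; P -> q | E r | r q P'; T -> q | E r; F -> q | r; E' -> q q | P | T; P' -> E | F r | r r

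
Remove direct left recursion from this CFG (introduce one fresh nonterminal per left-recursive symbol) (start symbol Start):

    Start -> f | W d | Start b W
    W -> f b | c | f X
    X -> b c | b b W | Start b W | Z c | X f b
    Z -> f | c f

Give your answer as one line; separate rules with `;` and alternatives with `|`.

Left recursion appears on Start, X.
For Start: α = {b W}, β = {f, W d}. Rewrite as Start → β Start1 and Start1 → α Start1 | ε.
For X: α = {f b}, β = {b c, b b W, Start b W, Z c}. Rewrite as X → β X1 and X1 → α X1 | ε.

Start -> f Start1 | W d Start1; W -> f b | c | f X; X -> b c X1 | b b W X1 | Start b W X1 | Z c X1; Z -> f | c f; Start1 -> b W Start1 | eps; X1 -> f b X1 | eps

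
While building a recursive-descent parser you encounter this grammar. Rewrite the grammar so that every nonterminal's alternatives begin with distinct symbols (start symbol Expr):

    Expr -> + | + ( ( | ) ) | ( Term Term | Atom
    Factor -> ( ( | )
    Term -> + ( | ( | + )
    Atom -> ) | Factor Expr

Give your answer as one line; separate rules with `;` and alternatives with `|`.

Expr has alternatives sharing prefix '+': factor to Expr → + Expr1 with Expr1 → ε | ( (.
Term has alternatives sharing prefix '+': factor to Term → + Term1 with Term1 → ( | ).

Expr -> ) ) | ( Term Term | Atom | + Expr1; Factor -> ( ( | ); Term -> ( | + Term1; Atom -> ) | Factor Expr; Expr1 -> ε | ( (; Term1 -> ( | )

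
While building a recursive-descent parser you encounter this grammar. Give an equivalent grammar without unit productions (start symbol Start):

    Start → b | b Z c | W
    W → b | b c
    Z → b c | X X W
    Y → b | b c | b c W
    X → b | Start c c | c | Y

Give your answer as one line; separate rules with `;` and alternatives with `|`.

Start → b | b Z c | b c; W → b | b c; Z → b c | X X W; Y → b | b c | b c W; X → b | Start c c | c | b c | b c W

Unit pairs: Start ⇒* {W}; X ⇒* {Y}.
Replace each nonterminal's rules with the union of the non-unit rules of every nonterminal it unit-derives.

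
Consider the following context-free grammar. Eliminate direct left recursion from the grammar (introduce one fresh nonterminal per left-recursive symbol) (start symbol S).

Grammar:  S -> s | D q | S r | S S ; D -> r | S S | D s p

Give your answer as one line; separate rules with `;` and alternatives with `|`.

S -> s S' | D q S'; D -> r D' | S S D'; S' -> r S' | S S' | ε; D' -> s p D' | ε

Left recursion appears on S, D.
For S: α = {r, S}, β = {s, D q}. Rewrite as S → β S' and S' → α S' | ε.
For D: α = {s p}, β = {r, S S}. Rewrite as D → β D' and D' → α D' | ε.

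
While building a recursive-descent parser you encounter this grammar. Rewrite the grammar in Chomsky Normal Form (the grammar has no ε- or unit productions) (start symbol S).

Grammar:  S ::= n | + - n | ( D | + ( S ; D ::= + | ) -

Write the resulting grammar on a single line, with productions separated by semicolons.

Introduce a nonterminal for each terminal appearing in a rule of length ≥ 2: X1 → +, X2 → -, X3 → n, X4 → (, X5 → ).
Binarize each right-hand side of length ≥ 3 by chaining fresh nonterminals (Y1, Y2, …): affected rules were S → X1 X2 X3; S → X1 X4 S.

S ::= n | X1 Y1 | X4 D | X1 Y2; D ::= + | X5 X2; X1 ::= +; X2 ::= -; X3 ::= n; X4 ::= (; X5 ::= ); Y1 ::= X2 X3; Y2 ::= X4 S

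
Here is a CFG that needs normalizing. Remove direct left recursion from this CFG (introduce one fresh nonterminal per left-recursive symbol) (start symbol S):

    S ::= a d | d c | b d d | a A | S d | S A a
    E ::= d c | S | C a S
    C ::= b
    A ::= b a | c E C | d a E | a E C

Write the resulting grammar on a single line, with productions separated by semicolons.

S is directly left-recursive.
For S: α = {d, A a}, β = {a d, d c, b d d, a A}. Rewrite as S → β S' and S' → α S' | ε.

S ::= a d S' | d c S' | b d d S' | a A S'; E ::= d c | S | C a S; C ::= b; A ::= b a | c E C | d a E | a E C; S' ::= d S' | A a S' | ε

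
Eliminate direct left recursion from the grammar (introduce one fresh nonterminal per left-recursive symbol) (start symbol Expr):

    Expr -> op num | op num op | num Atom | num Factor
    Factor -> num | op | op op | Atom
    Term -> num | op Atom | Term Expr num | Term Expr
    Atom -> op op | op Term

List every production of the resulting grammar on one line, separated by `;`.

Expr -> op num | op num op | num Atom | num Factor; Factor -> num | op | op op | Atom; Term -> num Term1 | op Atom Term1; Atom -> op op | op Term; Term1 -> Expr num Term1 | Expr Term1 | ε

Left recursion appears on Term.
For Term: α = {Expr num, Expr}, β = {num, op Atom}. Rewrite as Term → β Term1 and Term1 → α Term1 | ε.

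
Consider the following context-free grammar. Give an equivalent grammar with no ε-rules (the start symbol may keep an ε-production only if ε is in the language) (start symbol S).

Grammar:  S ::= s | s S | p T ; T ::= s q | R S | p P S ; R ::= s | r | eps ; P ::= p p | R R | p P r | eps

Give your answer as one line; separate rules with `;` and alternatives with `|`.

Nullable nonterminals: {P, R}.
ε ∉ L(G), so no ε-production is kept.
For each production, add variants omitting each subset of nullable occurrences: T → R S gives R S | S. T → p P S gives p P S | p S. P → R R gives R R | R. P → p P r gives p P r | p r.

S ::= s | s S | p T; T ::= s q | R S | S | p P S | p S; R ::= s | r; P ::= p p | R R | R | p P r | p r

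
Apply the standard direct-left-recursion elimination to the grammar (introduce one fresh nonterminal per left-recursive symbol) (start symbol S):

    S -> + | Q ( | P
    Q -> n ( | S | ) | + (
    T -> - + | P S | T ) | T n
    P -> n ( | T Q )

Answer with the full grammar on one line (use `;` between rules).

S -> + | Q ( | P; Q -> n ( | S | ) | + (; T -> - + T' | P S T'; P -> n ( | T Q ); T' -> ) T' | n T' | eps

T is directly left-recursive.
For T: α = {), n}, β = {- +, P S}. Rewrite as T → β T' and T' → α T' | ε.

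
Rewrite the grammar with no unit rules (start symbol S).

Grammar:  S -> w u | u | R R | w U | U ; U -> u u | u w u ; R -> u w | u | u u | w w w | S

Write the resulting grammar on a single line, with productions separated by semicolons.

Unit pairs: R ⇒* {S, U}; S ⇒* {U}.
For each unit pair (A, B), copy every non-unit production of B to A, then drop all unit productions.

S -> u u | u w u | w u | u | R R | w U; U -> u u | u w u; R -> u u | u w u | w u | u | R R | w U | u w | w w w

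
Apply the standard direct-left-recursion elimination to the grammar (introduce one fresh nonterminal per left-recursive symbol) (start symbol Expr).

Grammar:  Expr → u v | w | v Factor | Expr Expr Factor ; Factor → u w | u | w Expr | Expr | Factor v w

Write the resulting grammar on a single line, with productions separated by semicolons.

Expr, Factor are directly left-recursive.
For Expr: α = {Expr Factor}, β = {u v, w, v Factor}. Rewrite as Expr → β Expr1 and Expr1 → α Expr1 | ε.
For Factor: α = {v w}, β = {u w, u, w Expr, Expr}. Rewrite as Factor → β Factor1 and Factor1 → α Factor1 | ε.

Expr → u v Expr1 | w Expr1 | v Factor Expr1; Factor → u w Factor1 | u Factor1 | w Expr Factor1 | Expr Factor1; Expr1 → Expr Factor Expr1 | ε; Factor1 → v w Factor1 | ε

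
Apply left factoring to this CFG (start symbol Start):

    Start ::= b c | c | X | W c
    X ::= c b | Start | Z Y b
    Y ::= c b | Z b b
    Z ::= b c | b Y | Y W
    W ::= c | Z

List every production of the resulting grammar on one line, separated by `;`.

Z has alternatives sharing prefix 'b': factor to Z → b Z1 with Z1 → c | Y.

Start ::= b c | c | X | W c; X ::= c b | Start | Z Y b; Y ::= c b | Z b b; Z ::= Y W | b Z1; W ::= c | Z; Z1 ::= c | Y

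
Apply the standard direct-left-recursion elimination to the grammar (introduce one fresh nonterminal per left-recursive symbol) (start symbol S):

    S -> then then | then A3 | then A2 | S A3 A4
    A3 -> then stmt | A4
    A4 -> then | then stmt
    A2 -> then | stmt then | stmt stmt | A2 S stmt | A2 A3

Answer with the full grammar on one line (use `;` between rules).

S -> then then S' | then A3 S' | then A2 S'; A3 -> then stmt | A4; A4 -> then | then stmt; A2 -> then A2' | stmt then A2' | stmt stmt A2'; S' -> A3 A4 S' | ε; A2' -> S stmt A2' | A3 A2' | ε

S, A2 are directly left-recursive.
For S: α = {A3 A4}, β = {then then, then A3, then A2}. Rewrite as S → β S' and S' → α S' | ε.
For A2: α = {S stmt, A3}, β = {then, stmt then, stmt stmt}. Rewrite as A2 → β A2' and A2' → α A2' | ε.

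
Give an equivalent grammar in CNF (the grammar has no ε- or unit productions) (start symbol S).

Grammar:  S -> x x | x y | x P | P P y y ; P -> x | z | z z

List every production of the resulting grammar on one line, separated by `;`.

S -> X1 X1 | X1 X2 | X1 P | P Y1; P -> x | z | X3 X3; X1 -> x; X2 -> y; X3 -> z; Y1 -> P Y2; Y2 -> X2 X2

Introduce a nonterminal for each terminal appearing in a rule of length ≥ 2: X1 → x, X2 → y, X3 → z.
Binarize each right-hand side of length ≥ 3 by chaining fresh nonterminals (Y1, Y2, …): affected rules were S → P P X2 X2.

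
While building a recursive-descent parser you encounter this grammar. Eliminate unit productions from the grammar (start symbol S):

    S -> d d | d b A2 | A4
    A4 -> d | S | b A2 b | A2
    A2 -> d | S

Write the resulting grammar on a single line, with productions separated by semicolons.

Unit pairs: A2 ⇒* {A4, S}; A4 ⇒* {A2, S}; S ⇒* {A2, A4}.
For every A with A ⇒* B via unit rules, add B's non-unit alternatives to A; then delete every rule of the form X → Y.

S -> d | b A2 b | d d | d b A2; A4 -> d | b A2 b | d d | d b A2; A2 -> d | b A2 b | d d | d b A2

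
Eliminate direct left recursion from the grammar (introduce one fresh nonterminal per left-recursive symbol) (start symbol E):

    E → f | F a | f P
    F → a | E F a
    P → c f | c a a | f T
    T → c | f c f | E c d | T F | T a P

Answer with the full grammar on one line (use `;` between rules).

E → f | F a | f P; F → a | E F a; P → c f | c a a | f T; T → c T' | f c f T' | E c d T'; T' → F T' | a P T' | epsilon

T is directly left-recursive.
For T: α = {F, a P}, β = {c, f c f, E c d}. Rewrite as T → β T' and T' → α T' | ε.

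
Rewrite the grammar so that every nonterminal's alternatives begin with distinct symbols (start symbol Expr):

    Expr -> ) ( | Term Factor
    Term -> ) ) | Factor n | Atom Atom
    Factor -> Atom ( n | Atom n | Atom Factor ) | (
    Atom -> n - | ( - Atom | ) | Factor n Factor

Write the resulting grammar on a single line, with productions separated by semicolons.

Expr -> ) ( | Term Factor; Term -> ) ) | Factor n | Atom Atom; Factor -> ( | Atom Factor1; Atom -> n - | ( - Atom | ) | Factor n Factor; Factor1 -> ( n | n | Factor )

Factor has alternatives sharing prefix 'Atom': factor to Factor → Atom Factor1 with Factor1 → ( n | n | Factor ).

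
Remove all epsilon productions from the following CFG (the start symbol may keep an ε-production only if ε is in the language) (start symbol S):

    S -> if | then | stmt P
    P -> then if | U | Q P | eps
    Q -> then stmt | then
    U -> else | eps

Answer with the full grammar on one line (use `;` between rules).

S -> if | then | stmt P | stmt; P -> then if | U | Q P | Q; Q -> then stmt | then; U -> else

Nullable nonterminals: {P, U}.
ε ∉ L(G), so no ε-production is kept.
For each production, add variants omitting each subset of nullable occurrences: S → stmt P gives stmt P | stmt. P → Q P gives Q P | Q.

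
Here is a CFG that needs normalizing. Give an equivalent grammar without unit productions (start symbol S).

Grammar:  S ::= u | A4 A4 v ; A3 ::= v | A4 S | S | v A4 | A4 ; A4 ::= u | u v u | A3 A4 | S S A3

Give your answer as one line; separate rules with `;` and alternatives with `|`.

Unit pairs: A3 ⇒* {A4, S}.
For each unit pair (A, B), copy every non-unit production of B to A, then drop all unit productions.

S ::= u | A4 A4 v; A3 ::= u | u v u | A3 A4 | S S A3 | A4 A4 v | v | A4 S | v A4; A4 ::= u | u v u | A3 A4 | S S A3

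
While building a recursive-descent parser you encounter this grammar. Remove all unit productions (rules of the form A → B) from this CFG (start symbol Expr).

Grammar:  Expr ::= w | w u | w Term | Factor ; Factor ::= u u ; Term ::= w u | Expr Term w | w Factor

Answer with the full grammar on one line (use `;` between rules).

Expr ::= u u | w | w u | w Term; Factor ::= u u; Term ::= w u | Expr Term w | w Factor

Unit pairs: Expr ⇒* {Factor}.
Replace each nonterminal's rules with the union of the non-unit rules of every nonterminal it unit-derives.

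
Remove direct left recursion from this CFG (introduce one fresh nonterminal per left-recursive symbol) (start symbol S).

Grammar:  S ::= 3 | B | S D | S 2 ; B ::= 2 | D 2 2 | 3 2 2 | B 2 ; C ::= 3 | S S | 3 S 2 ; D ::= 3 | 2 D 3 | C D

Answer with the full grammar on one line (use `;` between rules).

Left recursion appears on S, B.
For S: α = {D, 2}, β = {3, B}. Rewrite as S → β S' and S' → α S' | ε.
For B: α = {2}, β = {2, D 2 2, 3 2 2}. Rewrite as B → β B' and B' → α B' | ε.

S ::= 3 S' | B S'; B ::= 2 B' | D 2 2 B' | 3 2 2 B'; C ::= 3 | S S | 3 S 2; D ::= 3 | 2 D 3 | C D; S' ::= D S' | 2 S' | ε; B' ::= 2 B' | ε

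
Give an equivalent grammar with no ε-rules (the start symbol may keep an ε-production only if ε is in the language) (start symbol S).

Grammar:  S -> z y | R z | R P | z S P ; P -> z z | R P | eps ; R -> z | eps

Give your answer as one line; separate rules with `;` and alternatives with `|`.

Nullable set = {P, R, S}.
ε ∈ L(G) since S is nullable, so keep S → ε.
For each production, add variants omitting each subset of nullable occurrences: S → R z gives R z | z. S → R P gives R P | R | P. S → z S P gives z S P | z S | z P. P → R P gives R P | R.

S -> z y | R z | z | R P | R | P | z S P | z S | z P | eps; P -> z z | R P | R; R -> z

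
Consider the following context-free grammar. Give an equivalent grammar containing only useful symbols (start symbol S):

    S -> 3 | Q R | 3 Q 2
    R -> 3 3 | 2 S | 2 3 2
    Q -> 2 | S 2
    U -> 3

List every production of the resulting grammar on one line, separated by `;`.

Generating nonterminals: {Q, R, S, U}.
Reachable from S after that: {Q, R, S}.
Removed useless symbols: {U} and every production mentioning them.

S -> 3 | Q R | 3 Q 2; R -> 3 3 | 2 S | 2 3 2; Q -> 2 | S 2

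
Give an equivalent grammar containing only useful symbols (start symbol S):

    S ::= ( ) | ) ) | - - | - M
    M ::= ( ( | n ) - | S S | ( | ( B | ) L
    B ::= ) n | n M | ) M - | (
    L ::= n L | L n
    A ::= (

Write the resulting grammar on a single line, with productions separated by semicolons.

Generating nonterminals: {A, B, M, S}.
Reachable from S after that: {B, M, S}.
Removed useless symbols: {A, L} and every production mentioning them.

S ::= ( ) | ) ) | - - | - M; M ::= ( ( | n ) - | S S | ( | ( B; B ::= ) n | n M | ) M - | (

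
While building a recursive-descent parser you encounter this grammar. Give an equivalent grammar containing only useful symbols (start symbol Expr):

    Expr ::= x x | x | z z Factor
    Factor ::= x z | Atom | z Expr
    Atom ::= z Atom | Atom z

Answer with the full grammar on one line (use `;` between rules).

Expr ::= x x | x | z z Factor; Factor ::= x z | z Expr

Generating nonterminals: {Expr, Factor}.
Reachable from Expr after that: {Expr, Factor}.
Removed useless symbols: {Atom} and every production mentioning them.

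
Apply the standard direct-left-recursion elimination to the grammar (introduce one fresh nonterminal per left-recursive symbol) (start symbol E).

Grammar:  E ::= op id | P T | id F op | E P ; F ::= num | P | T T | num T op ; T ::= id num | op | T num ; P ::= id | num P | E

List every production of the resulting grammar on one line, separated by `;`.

E ::= op id E' | P T E' | id F op E'; F ::= num | P | T T | num T op; T ::= id num T' | op T'; P ::= id | num P | E; E' ::= P E' | ε; T' ::= num T' | ε

E, T are directly left-recursive.
For E: α = {P}, β = {op id, P T, id F op}. Rewrite as E → β E' and E' → α E' | ε.
For T: α = {num}, β = {id num, op}. Rewrite as T → β T' and T' → α T' | ε.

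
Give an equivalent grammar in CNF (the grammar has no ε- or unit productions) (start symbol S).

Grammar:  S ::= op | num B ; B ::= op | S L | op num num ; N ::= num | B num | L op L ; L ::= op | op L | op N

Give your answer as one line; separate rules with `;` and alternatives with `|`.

Introduce a nonterminal for each terminal appearing in a rule of length ≥ 2: X1 → num, X2 → op.
Binarize each right-hand side of length ≥ 3 by chaining fresh nonterminals (Y1, Y2, …): affected rules were B → X2 X1 X1; N → L X2 L.

S ::= op | X1 B; B ::= op | S L | X2 Y1; N ::= num | B X1 | L Y2; L ::= op | X2 L | X2 N; X1 ::= num; X2 ::= op; Y1 ::= X1 X1; Y2 ::= X2 L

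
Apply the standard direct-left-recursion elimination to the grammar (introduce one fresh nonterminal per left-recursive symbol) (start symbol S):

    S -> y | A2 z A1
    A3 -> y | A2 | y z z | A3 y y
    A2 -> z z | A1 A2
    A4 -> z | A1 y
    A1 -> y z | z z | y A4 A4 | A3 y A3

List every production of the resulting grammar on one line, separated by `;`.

S -> y | A2 z A1; A3 -> y A3' | A2 A3' | y z z A3'; A2 -> z z | A1 A2; A4 -> z | A1 y; A1 -> y z | z z | y A4 A4 | A3 y A3; A3' -> y y A3' | ε

Directly left-recursive nonterminal: A3.
For A3: α = {y y}, β = {y, A2, y z z}. Rewrite as A3 → β A3' and A3' → α A3' | ε.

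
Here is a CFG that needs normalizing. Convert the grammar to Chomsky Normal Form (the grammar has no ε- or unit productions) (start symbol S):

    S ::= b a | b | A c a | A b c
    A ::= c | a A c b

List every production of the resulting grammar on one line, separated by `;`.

Introduce a nonterminal for each terminal appearing in a rule of length ≥ 2: X1 → b, X2 → a, X3 → c.
Binarize each right-hand side of length ≥ 3 by chaining fresh nonterminals (Y1, Y2, …): affected rules were S → A X3 X2; S → A X1 X3; A → X2 A X3 X1.

S ::= X1 X2 | b | A Y1 | A Y2; A ::= c | X2 Y3; X1 ::= b; X2 ::= a; X3 ::= c; Y1 ::= X3 X2; Y2 ::= X1 X3; Y3 ::= A Y4; Y4 ::= X3 X1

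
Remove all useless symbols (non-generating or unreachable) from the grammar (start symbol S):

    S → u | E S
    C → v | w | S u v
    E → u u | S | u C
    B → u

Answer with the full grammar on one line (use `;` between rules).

S → u | E S; C → v | w | S u v; E → u u | S | u C

Generating nonterminals: {B, C, E, S}.
Reachable from S after that: {C, E, S}.
Removed useless symbols: {B} and every production mentioning them.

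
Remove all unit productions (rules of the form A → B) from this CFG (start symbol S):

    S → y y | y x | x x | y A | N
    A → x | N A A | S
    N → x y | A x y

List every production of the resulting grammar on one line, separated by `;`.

S → y y | y x | x x | y A | x y | A x y; A → y y | y x | x x | y A | x y | A x y | x | N A A; N → x y | A x y

Unit pairs: A ⇒* {N, S}; S ⇒* {N}.
Replace each nonterminal's rules with the union of the non-unit rules of every nonterminal it unit-derives.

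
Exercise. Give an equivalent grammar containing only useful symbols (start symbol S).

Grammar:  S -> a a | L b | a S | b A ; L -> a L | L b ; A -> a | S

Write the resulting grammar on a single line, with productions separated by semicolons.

S -> a a | a S | b A; A -> a | S

Generating nonterminals: {A, S}.
Reachable from S after that: {A, S}.
Removed useless symbols: {L} and every production mentioning them.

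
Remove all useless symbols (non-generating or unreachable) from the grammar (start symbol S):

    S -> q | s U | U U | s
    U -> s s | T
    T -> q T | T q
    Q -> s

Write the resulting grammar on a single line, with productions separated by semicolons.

S -> q | s U | U U | s; U -> s s

Generating nonterminals: {Q, S, U}.
Reachable from S after that: {S, U}.
Removed useless symbols: {Q, T} and every production mentioning them.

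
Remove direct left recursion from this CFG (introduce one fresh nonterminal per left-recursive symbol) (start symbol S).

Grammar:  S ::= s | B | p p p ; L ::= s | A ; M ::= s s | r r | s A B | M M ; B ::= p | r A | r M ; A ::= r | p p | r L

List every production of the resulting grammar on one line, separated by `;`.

S ::= s | B | p p p; L ::= s | A; M ::= s s M' | r r M' | s A B M'; B ::= p | r A | r M; A ::= r | p p | r L; M' ::= M M' | ε

M is directly left-recursive.
For M: α = {M}, β = {s s, r r, s A B}. Rewrite as M → β M' and M' → α M' | ε.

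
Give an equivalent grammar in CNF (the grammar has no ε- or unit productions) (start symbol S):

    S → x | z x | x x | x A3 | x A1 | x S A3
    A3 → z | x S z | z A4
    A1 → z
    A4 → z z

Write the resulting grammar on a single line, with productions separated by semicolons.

S → x | X1 X2 | X2 X2 | X2 A3 | X2 A1 | X2 Y1; A3 → z | X2 Y2 | X1 A4; A1 → z; A4 → X1 X1; X1 → z; X2 → x; Y1 → S A3; Y2 → S X1

Introduce a nonterminal for each terminal appearing in a rule of length ≥ 2: X1 → z, X2 → x.
Binarize each right-hand side of length ≥ 3 by chaining fresh nonterminals (Y1, Y2, …): affected rules were S → X2 S A3; A3 → X2 S X1.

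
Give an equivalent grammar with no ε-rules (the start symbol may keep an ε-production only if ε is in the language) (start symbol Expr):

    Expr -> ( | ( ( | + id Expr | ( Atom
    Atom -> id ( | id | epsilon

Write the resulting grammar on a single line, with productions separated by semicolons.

Expr -> ( | ( ( | + id Expr | ( Atom; Atom -> id ( | id

The nullable symbols are {Atom}.
ε ∉ L(G), so no ε-production is kept.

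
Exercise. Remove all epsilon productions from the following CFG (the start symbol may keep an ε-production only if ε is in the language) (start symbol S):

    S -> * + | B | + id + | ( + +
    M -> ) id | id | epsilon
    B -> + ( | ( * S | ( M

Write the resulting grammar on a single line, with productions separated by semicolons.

S -> * + | B | + id + | ( + +; M -> ) id | id; B -> + ( | ( * S | ( M | (

The nullable symbols are {M}.
ε ∉ L(G), so no ε-production is kept.
Expand every rule over subsets of its nullable positions: B → ( M gives ( M | (.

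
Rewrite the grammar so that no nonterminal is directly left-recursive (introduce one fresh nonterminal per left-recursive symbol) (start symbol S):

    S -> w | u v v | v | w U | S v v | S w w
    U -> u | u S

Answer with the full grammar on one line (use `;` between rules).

S is directly left-recursive.
For S: α = {v v, w w}, β = {w, u v v, v, w U}. Rewrite as S → β S' and S' → α S' | ε.

S -> w S' | u v v S' | v S' | w U S'; U -> u | u S; S' -> v v S' | w w S' | ε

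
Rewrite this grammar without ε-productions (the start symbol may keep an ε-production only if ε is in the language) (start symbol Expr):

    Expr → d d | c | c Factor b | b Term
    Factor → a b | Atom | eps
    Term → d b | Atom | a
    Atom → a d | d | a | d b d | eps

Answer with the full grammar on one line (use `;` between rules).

Nullable nonterminals: {Atom, Factor, Term}.
ε ∉ L(G), so no ε-production is kept.
Expand every rule over subsets of its nullable positions: Expr → c Factor b gives c Factor b | c b. Expr → b Term gives b Term | b.

Expr → d d | c | c Factor b | c b | b Term | b; Factor → a b | Atom; Term → d b | Atom | a; Atom → a d | d | a | d b d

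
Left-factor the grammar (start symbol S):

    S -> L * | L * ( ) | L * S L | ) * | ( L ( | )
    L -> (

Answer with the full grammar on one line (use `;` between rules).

S -> ( L ( | L * S' | ) S''; L -> (; S' -> ε | ( ) | S L; S'' -> * | ε

S has alternatives sharing prefix 'L *': factor to S → L * S' with S' → ε | ( ) | S L.
S has alternatives sharing prefix ')': factor to S → ) S'' with S'' → * | ε.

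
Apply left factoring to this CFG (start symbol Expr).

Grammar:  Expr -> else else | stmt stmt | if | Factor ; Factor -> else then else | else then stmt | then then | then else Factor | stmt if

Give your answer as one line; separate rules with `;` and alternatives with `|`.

Factor has alternatives sharing prefix 'else then': factor to Factor → else then Factor1 with Factor1 → else | stmt.
Factor has alternatives sharing prefix 'then': factor to Factor → then Factor2 with Factor2 → then | else Factor.

Expr -> else else | stmt stmt | if | Factor; Factor -> stmt if | else then Factor1 | then Factor2; Factor1 -> else | stmt; Factor2 -> then | else Factor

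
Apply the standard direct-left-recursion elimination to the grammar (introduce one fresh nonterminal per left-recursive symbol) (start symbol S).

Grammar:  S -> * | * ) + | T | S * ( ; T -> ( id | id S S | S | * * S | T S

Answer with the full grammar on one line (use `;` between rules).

Directly left-recursive nonterminals: S, T.
For S: α = {* (}, β = {*, * ) +, T}. Rewrite as S → β S' and S' → α S' | ε.
For T: α = {S}, β = {( id, id S S, S, * * S}. Rewrite as T → β T' and T' → α T' | ε.

S -> * S' | * ) + S' | T S'; T -> ( id T' | id S S T' | S T' | * * S T'; S' -> * ( S' | ε; T' -> S T' | ε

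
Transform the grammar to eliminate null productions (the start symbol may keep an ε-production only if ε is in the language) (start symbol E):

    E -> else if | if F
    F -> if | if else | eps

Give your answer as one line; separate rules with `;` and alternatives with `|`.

E -> else if | if F | if; F -> if | if else

Nullable set = {F}.
ε ∉ L(G), so no ε-production is kept.
Expand every rule over subsets of its nullable positions: E → if F gives if F | if.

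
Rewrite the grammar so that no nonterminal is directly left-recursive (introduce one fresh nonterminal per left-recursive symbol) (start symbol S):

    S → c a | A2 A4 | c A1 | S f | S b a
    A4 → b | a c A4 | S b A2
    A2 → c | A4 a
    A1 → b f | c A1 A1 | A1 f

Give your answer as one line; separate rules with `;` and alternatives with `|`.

S, A1 are directly left-recursive.
For S: α = {f, b a}, β = {c a, A2 A4, c A1}. Rewrite as S → β S' and S' → α S' | ε.
For A1: α = {f}, β = {b f, c A1 A1}. Rewrite as A1 → β A1' and A1' → α A1' | ε.

S → c a S' | A2 A4 S' | c A1 S'; A4 → b | a c A4 | S b A2; A2 → c | A4 a; A1 → b f A1' | c A1 A1 A1'; S' → f S' | b a S' | ε; A1' → f A1' | ε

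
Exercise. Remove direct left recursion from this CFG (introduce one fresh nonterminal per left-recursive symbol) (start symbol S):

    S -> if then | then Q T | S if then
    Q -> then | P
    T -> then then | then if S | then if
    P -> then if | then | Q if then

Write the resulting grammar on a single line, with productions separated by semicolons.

S -> if then S' | then Q T S'; Q -> then | P; T -> then then | then if S | then if; P -> then if | then | Q if then; S' -> if then S' | eps

Directly left-recursive nonterminal: S.
For S: α = {if then}, β = {if then, then Q T}. Rewrite as S → β S' and S' → α S' | ε.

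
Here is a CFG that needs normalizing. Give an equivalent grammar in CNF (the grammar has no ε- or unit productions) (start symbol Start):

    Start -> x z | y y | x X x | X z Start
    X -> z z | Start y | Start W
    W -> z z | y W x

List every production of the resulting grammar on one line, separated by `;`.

Start -> X1 X2 | X3 X3 | X1 Y1 | X Y2; X -> X2 X2 | Start X3 | Start W; W -> X2 X2 | X3 Y3; X1 -> x; X2 -> z; X3 -> y; Y1 -> X X1; Y2 -> X2 Start; Y3 -> W X1

Introduce a nonterminal for each terminal appearing in a rule of length ≥ 2: X1 → x, X2 → z, X3 → y.
Binarize each right-hand side of length ≥ 3 by chaining fresh nonterminals (Y1, Y2, …): affected rules were Start → X1 X X1; Start → X X2 Start; W → X3 W X1.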